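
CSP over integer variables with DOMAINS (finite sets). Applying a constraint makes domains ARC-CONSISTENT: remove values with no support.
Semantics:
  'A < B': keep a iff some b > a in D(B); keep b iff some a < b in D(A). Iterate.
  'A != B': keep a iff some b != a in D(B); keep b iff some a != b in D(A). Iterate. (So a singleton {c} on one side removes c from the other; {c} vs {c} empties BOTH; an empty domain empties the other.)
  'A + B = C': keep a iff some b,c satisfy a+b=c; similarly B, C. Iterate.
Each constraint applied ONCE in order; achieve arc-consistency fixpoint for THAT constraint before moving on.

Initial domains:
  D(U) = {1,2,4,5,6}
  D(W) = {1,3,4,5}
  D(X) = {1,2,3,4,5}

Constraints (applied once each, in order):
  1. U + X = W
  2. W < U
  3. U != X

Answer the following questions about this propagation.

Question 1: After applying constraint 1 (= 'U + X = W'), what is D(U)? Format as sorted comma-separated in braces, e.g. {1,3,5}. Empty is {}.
Constraint 1 (U + X = W) on D(U)={1,2,4,5,6} D(X)={1,2,3,4,5} D(W)={1,3,4,5}: U {1,2,4,5,6}->{1,2,4}; X {1,2,3,4,5}->{1,2,3,4}; W {1,3,4,5}->{3,4,5}
So after constraint 1: D(U) = {1,2,4}

Answer: {1,2,4}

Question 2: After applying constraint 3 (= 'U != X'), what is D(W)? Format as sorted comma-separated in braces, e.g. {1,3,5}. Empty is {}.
Constraint 1 (U + X = W) on D(U)={1,2,4,5,6} D(X)={1,2,3,4,5} D(W)={1,3,4,5}: U {1,2,4,5,6}->{1,2,4}; X {1,2,3,4,5}->{1,2,3,4}; W {1,3,4,5}->{3,4,5}
Constraint 2 (W < U) on D(W)={3,4,5} D(U)={1,2,4}: W {3,4,5}->{3}; U {1,2,4}->{4}
Constraint 3 (U != X) on D(U)={4} D(X)={1,2,3,4}: X {1,2,3,4}->{1,2,3}
So after constraint 3: D(W) = {3}

Answer: {3}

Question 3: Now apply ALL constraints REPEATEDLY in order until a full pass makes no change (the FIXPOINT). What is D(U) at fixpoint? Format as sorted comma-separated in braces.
pass 0 (initial): D(U)={1,2,4,5,6}
pass 1: U {1,2,4,5,6}->{4}; W {1,3,4,5}->{3}; X {1,2,3,4,5}->{1,2,3}
pass 2: U {4}->{}; W {3}->{}; X {1,2,3}->{}
pass 3: no change
Fixpoint after 3 passes: D(U) = {}

Answer: {}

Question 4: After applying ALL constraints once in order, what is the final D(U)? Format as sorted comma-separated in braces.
Answer: {4}

Derivation:
Constraint 1 (U + X = W) on D(U)={1,2,4,5,6} D(X)={1,2,3,4,5} D(W)={1,3,4,5}: U {1,2,4,5,6}->{1,2,4}; X {1,2,3,4,5}->{1,2,3,4}; W {1,3,4,5}->{3,4,5}
Constraint 2 (W < U) on D(W)={3,4,5} D(U)={1,2,4}: W {3,4,5}->{3}; U {1,2,4}->{4}
Constraint 3 (U != X) on D(U)={4} D(X)={1,2,3,4}: X {1,2,3,4}->{1,2,3}
So after all 3 constraints: D(U) = {4}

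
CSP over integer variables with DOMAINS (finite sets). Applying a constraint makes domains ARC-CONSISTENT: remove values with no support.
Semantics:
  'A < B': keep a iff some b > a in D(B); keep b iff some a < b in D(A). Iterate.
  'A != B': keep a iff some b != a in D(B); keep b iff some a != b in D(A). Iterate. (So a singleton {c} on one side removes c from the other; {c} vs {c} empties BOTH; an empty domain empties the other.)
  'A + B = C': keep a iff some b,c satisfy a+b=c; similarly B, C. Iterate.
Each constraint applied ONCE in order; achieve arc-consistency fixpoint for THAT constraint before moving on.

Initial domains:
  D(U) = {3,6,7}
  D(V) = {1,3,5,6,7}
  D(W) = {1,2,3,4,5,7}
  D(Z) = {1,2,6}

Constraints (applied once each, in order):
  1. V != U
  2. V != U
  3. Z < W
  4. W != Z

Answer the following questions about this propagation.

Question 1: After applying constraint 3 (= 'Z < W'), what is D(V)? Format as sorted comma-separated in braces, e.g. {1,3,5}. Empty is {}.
Constraint 1 (V != U) on D(V)={1,3,5,6,7} D(U)={3,6,7}: no change
Constraint 2 (V != U) on D(V)={1,3,5,6,7} D(U)={3,6,7}: no change
Constraint 3 (Z < W) on D(Z)={1,2,6} D(W)={1,2,3,4,5,7}: W {1,2,3,4,5,7}->{2,3,4,5,7}
So after constraint 3: D(V) = {1,3,5,6,7}

Answer: {1,3,5,6,7}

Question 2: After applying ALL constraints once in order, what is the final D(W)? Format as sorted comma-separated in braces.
Constraint 1 (V != U) on D(V)={1,3,5,6,7} D(U)={3,6,7}: no change
Constraint 2 (V != U) on D(V)={1,3,5,6,7} D(U)={3,6,7}: no change
Constraint 3 (Z < W) on D(Z)={1,2,6} D(W)={1,2,3,4,5,7}: W {1,2,3,4,5,7}->{2,3,4,5,7}
Constraint 4 (W != Z) on D(W)={2,3,4,5,7} D(Z)={1,2,6}: no change
So after all 4 constraints: D(W) = {2,3,4,5,7}

Answer: {2,3,4,5,7}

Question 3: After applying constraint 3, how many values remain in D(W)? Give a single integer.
Answer: 5

Derivation:
Constraint 1 (V != U) on D(V)={1,3,5,6,7} D(U)={3,6,7}: no change
Constraint 2 (V != U) on D(V)={1,3,5,6,7} D(U)={3,6,7}: no change
Constraint 3 (Z < W) on D(Z)={1,2,6} D(W)={1,2,3,4,5,7}: W {1,2,3,4,5,7}->{2,3,4,5,7}
So after constraint 3: D(W)={2,3,4,5,7}, size = 5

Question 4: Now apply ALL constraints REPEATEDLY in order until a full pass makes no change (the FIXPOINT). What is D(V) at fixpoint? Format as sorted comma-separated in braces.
Answer: {1,3,5,6,7}

Derivation:
pass 0 (initial): D(V)={1,3,5,6,7}
pass 1: W {1,2,3,4,5,7}->{2,3,4,5,7}
pass 2: no change
Fixpoint after 2 passes: D(V) = {1,3,5,6,7}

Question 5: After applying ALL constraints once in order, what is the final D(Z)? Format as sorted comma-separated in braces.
Constraint 1 (V != U) on D(V)={1,3,5,6,7} D(U)={3,6,7}: no change
Constraint 2 (V != U) on D(V)={1,3,5,6,7} D(U)={3,6,7}: no change
Constraint 3 (Z < W) on D(Z)={1,2,6} D(W)={1,2,3,4,5,7}: W {1,2,3,4,5,7}->{2,3,4,5,7}
Constraint 4 (W != Z) on D(W)={2,3,4,5,7} D(Z)={1,2,6}: no change
So after all 4 constraints: D(Z) = {1,2,6}

Answer: {1,2,6}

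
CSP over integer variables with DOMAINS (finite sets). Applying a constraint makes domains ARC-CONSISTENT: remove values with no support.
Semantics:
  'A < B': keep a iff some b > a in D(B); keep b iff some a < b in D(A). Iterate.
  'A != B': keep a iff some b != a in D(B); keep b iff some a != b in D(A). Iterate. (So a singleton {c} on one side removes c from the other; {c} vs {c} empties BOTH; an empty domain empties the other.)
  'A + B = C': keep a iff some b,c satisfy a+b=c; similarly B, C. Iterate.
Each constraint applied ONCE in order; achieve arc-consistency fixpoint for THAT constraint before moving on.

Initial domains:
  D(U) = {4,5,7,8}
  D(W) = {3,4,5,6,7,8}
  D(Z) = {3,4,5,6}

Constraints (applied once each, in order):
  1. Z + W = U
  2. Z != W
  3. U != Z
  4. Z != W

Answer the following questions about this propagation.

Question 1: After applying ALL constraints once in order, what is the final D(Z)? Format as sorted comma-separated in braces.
Constraint 1 (Z + W = U) on D(Z)={3,4,5,6} D(W)={3,4,5,6,7,8} D(U)={4,5,7,8}: Z {3,4,5,6}->{3,4,5}; W {3,4,5,6,7,8}->{3,4,5}; U {4,5,7,8}->{7,8}
Constraint 2 (Z != W) on D(Z)={3,4,5} D(W)={3,4,5}: no change
Constraint 3 (U != Z) on D(U)={7,8} D(Z)={3,4,5}: no change
Constraint 4 (Z != W) on D(Z)={3,4,5} D(W)={3,4,5}: no change
So after all 4 constraints: D(Z) = {3,4,5}

Answer: {3,4,5}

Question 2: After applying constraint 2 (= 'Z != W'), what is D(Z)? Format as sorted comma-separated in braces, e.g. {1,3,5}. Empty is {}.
Constraint 1 (Z + W = U) on D(Z)={3,4,5,6} D(W)={3,4,5,6,7,8} D(U)={4,5,7,8}: Z {3,4,5,6}->{3,4,5}; W {3,4,5,6,7,8}->{3,4,5}; U {4,5,7,8}->{7,8}
Constraint 2 (Z != W) on D(Z)={3,4,5} D(W)={3,4,5}: no change
So after constraint 2: D(Z) = {3,4,5}

Answer: {3,4,5}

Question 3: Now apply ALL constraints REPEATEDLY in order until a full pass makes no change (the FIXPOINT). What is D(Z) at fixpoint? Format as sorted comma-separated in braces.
Answer: {3,4,5}

Derivation:
pass 0 (initial): D(Z)={3,4,5,6}
pass 1: U {4,5,7,8}->{7,8}; W {3,4,5,6,7,8}->{3,4,5}; Z {3,4,5,6}->{3,4,5}
pass 2: no change
Fixpoint after 2 passes: D(Z) = {3,4,5}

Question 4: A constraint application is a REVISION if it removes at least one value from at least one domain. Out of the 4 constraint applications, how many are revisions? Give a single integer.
Answer: 1

Derivation:
Constraint 1 (Z + W = U) on D(Z)={3,4,5,6} D(W)={3,4,5,6,7,8} D(U)={4,5,7,8}: Z {3,4,5,6}->{3,4,5}; W {3,4,5,6,7,8}->{3,4,5}; U {4,5,7,8}->{7,8} => REVISION
Constraint 2 (Z != W) on D(Z)={3,4,5} D(W)={3,4,5}: no change => not a revision
Constraint 3 (U != Z) on D(U)={7,8} D(Z)={3,4,5}: no change => not a revision
Constraint 4 (Z != W) on D(Z)={3,4,5} D(W)={3,4,5}: no change => not a revision
Total revisions = 1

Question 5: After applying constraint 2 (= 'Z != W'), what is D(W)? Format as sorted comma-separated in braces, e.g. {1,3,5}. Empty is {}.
Constraint 1 (Z + W = U) on D(Z)={3,4,5,6} D(W)={3,4,5,6,7,8} D(U)={4,5,7,8}: Z {3,4,5,6}->{3,4,5}; W {3,4,5,6,7,8}->{3,4,5}; U {4,5,7,8}->{7,8}
Constraint 2 (Z != W) on D(Z)={3,4,5} D(W)={3,4,5}: no change
So after constraint 2: D(W) = {3,4,5}

Answer: {3,4,5}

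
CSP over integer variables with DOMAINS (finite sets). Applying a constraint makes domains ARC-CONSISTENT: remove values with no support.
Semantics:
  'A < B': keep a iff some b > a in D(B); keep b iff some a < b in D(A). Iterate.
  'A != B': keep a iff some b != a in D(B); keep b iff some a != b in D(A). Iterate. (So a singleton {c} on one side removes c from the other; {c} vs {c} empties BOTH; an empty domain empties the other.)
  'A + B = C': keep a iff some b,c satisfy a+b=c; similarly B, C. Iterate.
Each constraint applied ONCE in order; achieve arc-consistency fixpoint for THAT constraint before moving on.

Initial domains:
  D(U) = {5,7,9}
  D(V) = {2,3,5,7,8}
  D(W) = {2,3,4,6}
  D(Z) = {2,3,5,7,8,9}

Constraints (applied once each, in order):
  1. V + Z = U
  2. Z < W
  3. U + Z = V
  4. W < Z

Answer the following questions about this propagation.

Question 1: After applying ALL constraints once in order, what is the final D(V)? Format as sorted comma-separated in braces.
Answer: {7}

Derivation:
Constraint 1 (V + Z = U) on D(V)={2,3,5,7,8} D(Z)={2,3,5,7,8,9} D(U)={5,7,9}: V {2,3,5,7,8}->{2,3,5,7}; Z {2,3,5,7,8,9}->{2,3,5,7}
Constraint 2 (Z < W) on D(Z)={2,3,5,7} D(W)={2,3,4,6}: Z {2,3,5,7}->{2,3,5}; W {2,3,4,6}->{3,4,6}
Constraint 3 (U + Z = V) on D(U)={5,7,9} D(Z)={2,3,5} D(V)={2,3,5,7}: U {5,7,9}->{5}; Z {2,3,5}->{2}; V {2,3,5,7}->{7}
Constraint 4 (W < Z) on D(W)={3,4,6} D(Z)={2}: W {3,4,6}->{}; Z {2}->{}
So after all 4 constraints: D(V) = {7}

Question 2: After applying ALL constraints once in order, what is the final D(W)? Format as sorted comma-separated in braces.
Answer: {}

Derivation:
Constraint 1 (V + Z = U) on D(V)={2,3,5,7,8} D(Z)={2,3,5,7,8,9} D(U)={5,7,9}: V {2,3,5,7,8}->{2,3,5,7}; Z {2,3,5,7,8,9}->{2,3,5,7}
Constraint 2 (Z < W) on D(Z)={2,3,5,7} D(W)={2,3,4,6}: Z {2,3,5,7}->{2,3,5}; W {2,3,4,6}->{3,4,6}
Constraint 3 (U + Z = V) on D(U)={5,7,9} D(Z)={2,3,5} D(V)={2,3,5,7}: U {5,7,9}->{5}; Z {2,3,5}->{2}; V {2,3,5,7}->{7}
Constraint 4 (W < Z) on D(W)={3,4,6} D(Z)={2}: W {3,4,6}->{}; Z {2}->{}
So after all 4 constraints: D(W) = {}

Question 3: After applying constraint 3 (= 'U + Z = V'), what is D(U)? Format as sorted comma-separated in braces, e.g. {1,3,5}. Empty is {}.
Constraint 1 (V + Z = U) on D(V)={2,3,5,7,8} D(Z)={2,3,5,7,8,9} D(U)={5,7,9}: V {2,3,5,7,8}->{2,3,5,7}; Z {2,3,5,7,8,9}->{2,3,5,7}
Constraint 2 (Z < W) on D(Z)={2,3,5,7} D(W)={2,3,4,6}: Z {2,3,5,7}->{2,3,5}; W {2,3,4,6}->{3,4,6}
Constraint 3 (U + Z = V) on D(U)={5,7,9} D(Z)={2,3,5} D(V)={2,3,5,7}: U {5,7,9}->{5}; Z {2,3,5}->{2}; V {2,3,5,7}->{7}
So after constraint 3: D(U) = {5}

Answer: {5}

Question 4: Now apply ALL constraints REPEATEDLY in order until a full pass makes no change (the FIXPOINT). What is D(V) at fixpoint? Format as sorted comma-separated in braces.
pass 0 (initial): D(V)={2,3,5,7,8}
pass 1: U {5,7,9}->{5}; V {2,3,5,7,8}->{7}; W {2,3,4,6}->{}; Z {2,3,5,7,8,9}->{}
pass 2: U {5}->{}; V {7}->{}
pass 3: no change
Fixpoint after 3 passes: D(V) = {}

Answer: {}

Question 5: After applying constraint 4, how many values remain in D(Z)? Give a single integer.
Constraint 1 (V + Z = U) on D(V)={2,3,5,7,8} D(Z)={2,3,5,7,8,9} D(U)={5,7,9}: V {2,3,5,7,8}->{2,3,5,7}; Z {2,3,5,7,8,9}->{2,3,5,7}
Constraint 2 (Z < W) on D(Z)={2,3,5,7} D(W)={2,3,4,6}: Z {2,3,5,7}->{2,3,5}; W {2,3,4,6}->{3,4,6}
Constraint 3 (U + Z = V) on D(U)={5,7,9} D(Z)={2,3,5} D(V)={2,3,5,7}: U {5,7,9}->{5}; Z {2,3,5}->{2}; V {2,3,5,7}->{7}
Constraint 4 (W < Z) on D(W)={3,4,6} D(Z)={2}: W {3,4,6}->{}; Z {2}->{}
So after constraint 4: D(Z)={}, size = 0

Answer: 0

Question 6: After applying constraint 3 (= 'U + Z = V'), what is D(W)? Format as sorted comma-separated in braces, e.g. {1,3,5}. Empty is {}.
Answer: {3,4,6}

Derivation:
Constraint 1 (V + Z = U) on D(V)={2,3,5,7,8} D(Z)={2,3,5,7,8,9} D(U)={5,7,9}: V {2,3,5,7,8}->{2,3,5,7}; Z {2,3,5,7,8,9}->{2,3,5,7}
Constraint 2 (Z < W) on D(Z)={2,3,5,7} D(W)={2,3,4,6}: Z {2,3,5,7}->{2,3,5}; W {2,3,4,6}->{3,4,6}
Constraint 3 (U + Z = V) on D(U)={5,7,9} D(Z)={2,3,5} D(V)={2,3,5,7}: U {5,7,9}->{5}; Z {2,3,5}->{2}; V {2,3,5,7}->{7}
So after constraint 3: D(W) = {3,4,6}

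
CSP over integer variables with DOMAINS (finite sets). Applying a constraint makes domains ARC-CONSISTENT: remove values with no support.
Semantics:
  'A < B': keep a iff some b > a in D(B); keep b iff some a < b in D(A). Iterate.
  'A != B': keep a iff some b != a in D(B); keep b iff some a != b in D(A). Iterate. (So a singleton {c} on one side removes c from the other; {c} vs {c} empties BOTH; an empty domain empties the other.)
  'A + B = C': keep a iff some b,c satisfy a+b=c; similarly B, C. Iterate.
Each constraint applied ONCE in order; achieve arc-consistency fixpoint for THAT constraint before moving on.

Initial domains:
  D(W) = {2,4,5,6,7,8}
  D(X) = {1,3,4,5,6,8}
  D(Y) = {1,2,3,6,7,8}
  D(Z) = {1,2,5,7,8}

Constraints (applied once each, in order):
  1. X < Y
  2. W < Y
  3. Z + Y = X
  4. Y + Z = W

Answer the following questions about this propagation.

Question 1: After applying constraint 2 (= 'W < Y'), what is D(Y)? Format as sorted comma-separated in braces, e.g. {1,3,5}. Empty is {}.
Constraint 1 (X < Y) on D(X)={1,3,4,5,6,8} D(Y)={1,2,3,6,7,8}: X {1,3,4,5,6,8}->{1,3,4,5,6}; Y {1,2,3,6,7,8}->{2,3,6,7,8}
Constraint 2 (W < Y) on D(W)={2,4,5,6,7,8} D(Y)={2,3,6,7,8}: W {2,4,5,6,7,8}->{2,4,5,6,7}; Y {2,3,6,7,8}->{3,6,7,8}
So after constraint 2: D(Y) = {3,6,7,8}

Answer: {3,6,7,8}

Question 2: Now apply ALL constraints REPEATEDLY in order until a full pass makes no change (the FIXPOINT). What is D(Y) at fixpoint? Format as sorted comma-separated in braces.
pass 0 (initial): D(Y)={1,2,3,6,7,8}
pass 1: W {2,4,5,6,7,8}->{4,5}; X {1,3,4,5,6,8}->{4,5}; Y {1,2,3,6,7,8}->{3}; Z {1,2,5,7,8}->{1,2}
pass 2: W {4,5}->{}; X {4,5}->{}; Y {3}->{}; Z {1,2}->{}
pass 3: no change
Fixpoint after 3 passes: D(Y) = {}

Answer: {}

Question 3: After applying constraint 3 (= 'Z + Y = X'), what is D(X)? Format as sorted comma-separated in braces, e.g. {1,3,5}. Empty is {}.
Answer: {4,5}

Derivation:
Constraint 1 (X < Y) on D(X)={1,3,4,5,6,8} D(Y)={1,2,3,6,7,8}: X {1,3,4,5,6,8}->{1,3,4,5,6}; Y {1,2,3,6,7,8}->{2,3,6,7,8}
Constraint 2 (W < Y) on D(W)={2,4,5,6,7,8} D(Y)={2,3,6,7,8}: W {2,4,5,6,7,8}->{2,4,5,6,7}; Y {2,3,6,7,8}->{3,6,7,8}
Constraint 3 (Z + Y = X) on D(Z)={1,2,5,7,8} D(Y)={3,6,7,8} D(X)={1,3,4,5,6}: Z {1,2,5,7,8}->{1,2}; Y {3,6,7,8}->{3}; X {1,3,4,5,6}->{4,5}
So after constraint 3: D(X) = {4,5}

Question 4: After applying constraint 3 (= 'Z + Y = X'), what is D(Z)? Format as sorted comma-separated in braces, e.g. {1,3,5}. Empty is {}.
Answer: {1,2}

Derivation:
Constraint 1 (X < Y) on D(X)={1,3,4,5,6,8} D(Y)={1,2,3,6,7,8}: X {1,3,4,5,6,8}->{1,3,4,5,6}; Y {1,2,3,6,7,8}->{2,3,6,7,8}
Constraint 2 (W < Y) on D(W)={2,4,5,6,7,8} D(Y)={2,3,6,7,8}: W {2,4,5,6,7,8}->{2,4,5,6,7}; Y {2,3,6,7,8}->{3,6,7,8}
Constraint 3 (Z + Y = X) on D(Z)={1,2,5,7,8} D(Y)={3,6,7,8} D(X)={1,3,4,5,6}: Z {1,2,5,7,8}->{1,2}; Y {3,6,7,8}->{3}; X {1,3,4,5,6}->{4,5}
So after constraint 3: D(Z) = {1,2}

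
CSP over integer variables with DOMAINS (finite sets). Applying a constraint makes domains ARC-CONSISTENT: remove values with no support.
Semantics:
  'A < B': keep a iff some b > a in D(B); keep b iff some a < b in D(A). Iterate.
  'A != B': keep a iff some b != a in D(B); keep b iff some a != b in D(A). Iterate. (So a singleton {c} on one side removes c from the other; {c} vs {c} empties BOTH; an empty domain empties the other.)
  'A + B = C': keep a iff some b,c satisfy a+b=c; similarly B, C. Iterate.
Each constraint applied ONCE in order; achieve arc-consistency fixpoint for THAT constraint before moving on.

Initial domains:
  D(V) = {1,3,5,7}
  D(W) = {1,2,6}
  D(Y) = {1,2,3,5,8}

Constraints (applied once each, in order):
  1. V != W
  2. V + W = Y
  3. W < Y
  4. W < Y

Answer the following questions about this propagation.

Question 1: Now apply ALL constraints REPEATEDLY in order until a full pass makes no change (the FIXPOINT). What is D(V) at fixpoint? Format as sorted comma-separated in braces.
pass 0 (initial): D(V)={1,3,5,7}
pass 1: V {1,3,5,7}->{1,3,7}; W {1,2,6}->{1,2}; Y {1,2,3,5,8}->{2,3,5,8}
pass 2: no change
Fixpoint after 2 passes: D(V) = {1,3,7}

Answer: {1,3,7}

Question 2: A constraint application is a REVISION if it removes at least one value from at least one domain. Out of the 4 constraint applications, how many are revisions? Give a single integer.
Answer: 1

Derivation:
Constraint 1 (V != W) on D(V)={1,3,5,7} D(W)={1,2,6}: no change => not a revision
Constraint 2 (V + W = Y) on D(V)={1,3,5,7} D(W)={1,2,6} D(Y)={1,2,3,5,8}: V {1,3,5,7}->{1,3,7}; W {1,2,6}->{1,2}; Y {1,2,3,5,8}->{2,3,5,8} => REVISION
Constraint 3 (W < Y) on D(W)={1,2} D(Y)={2,3,5,8}: no change => not a revision
Constraint 4 (W < Y) on D(W)={1,2} D(Y)={2,3,5,8}: no change => not a revision
Total revisions = 1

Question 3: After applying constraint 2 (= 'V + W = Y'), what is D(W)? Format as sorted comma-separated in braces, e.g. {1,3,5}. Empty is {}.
Constraint 1 (V != W) on D(V)={1,3,5,7} D(W)={1,2,6}: no change
Constraint 2 (V + W = Y) on D(V)={1,3,5,7} D(W)={1,2,6} D(Y)={1,2,3,5,8}: V {1,3,5,7}->{1,3,7}; W {1,2,6}->{1,2}; Y {1,2,3,5,8}->{2,3,5,8}
So after constraint 2: D(W) = {1,2}

Answer: {1,2}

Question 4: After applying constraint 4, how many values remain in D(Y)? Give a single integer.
Constraint 1 (V != W) on D(V)={1,3,5,7} D(W)={1,2,6}: no change
Constraint 2 (V + W = Y) on D(V)={1,3,5,7} D(W)={1,2,6} D(Y)={1,2,3,5,8}: V {1,3,5,7}->{1,3,7}; W {1,2,6}->{1,2}; Y {1,2,3,5,8}->{2,3,5,8}
Constraint 3 (W < Y) on D(W)={1,2} D(Y)={2,3,5,8}: no change
Constraint 4 (W < Y) on D(W)={1,2} D(Y)={2,3,5,8}: no change
So after constraint 4: D(Y)={2,3,5,8}, size = 4

Answer: 4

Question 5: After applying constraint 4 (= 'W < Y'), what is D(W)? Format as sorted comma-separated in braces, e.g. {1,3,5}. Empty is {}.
Constraint 1 (V != W) on D(V)={1,3,5,7} D(W)={1,2,6}: no change
Constraint 2 (V + W = Y) on D(V)={1,3,5,7} D(W)={1,2,6} D(Y)={1,2,3,5,8}: V {1,3,5,7}->{1,3,7}; W {1,2,6}->{1,2}; Y {1,2,3,5,8}->{2,3,5,8}
Constraint 3 (W < Y) on D(W)={1,2} D(Y)={2,3,5,8}: no change
Constraint 4 (W < Y) on D(W)={1,2} D(Y)={2,3,5,8}: no change
So after constraint 4: D(W) = {1,2}

Answer: {1,2}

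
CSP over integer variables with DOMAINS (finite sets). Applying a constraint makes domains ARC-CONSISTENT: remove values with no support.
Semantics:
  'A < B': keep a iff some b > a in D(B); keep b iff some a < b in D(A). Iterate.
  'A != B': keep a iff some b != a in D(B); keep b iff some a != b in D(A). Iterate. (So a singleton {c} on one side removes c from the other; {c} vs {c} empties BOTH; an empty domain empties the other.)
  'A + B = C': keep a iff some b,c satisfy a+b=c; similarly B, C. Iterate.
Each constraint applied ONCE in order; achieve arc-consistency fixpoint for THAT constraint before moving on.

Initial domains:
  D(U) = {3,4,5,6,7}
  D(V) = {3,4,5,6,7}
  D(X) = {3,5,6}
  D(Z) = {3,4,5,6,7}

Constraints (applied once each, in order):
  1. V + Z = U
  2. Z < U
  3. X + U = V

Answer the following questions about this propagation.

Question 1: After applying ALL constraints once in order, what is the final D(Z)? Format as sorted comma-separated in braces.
Answer: {3,4}

Derivation:
Constraint 1 (V + Z = U) on D(V)={3,4,5,6,7} D(Z)={3,4,5,6,7} D(U)={3,4,5,6,7}: V {3,4,5,6,7}->{3,4}; Z {3,4,5,6,7}->{3,4}; U {3,4,5,6,7}->{6,7}
Constraint 2 (Z < U) on D(Z)={3,4} D(U)={6,7}: no change
Constraint 3 (X + U = V) on D(X)={3,5,6} D(U)={6,7} D(V)={3,4}: X {3,5,6}->{}; U {6,7}->{}; V {3,4}->{}
So after all 3 constraints: D(Z) = {3,4}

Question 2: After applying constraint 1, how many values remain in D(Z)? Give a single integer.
Constraint 1 (V + Z = U) on D(V)={3,4,5,6,7} D(Z)={3,4,5,6,7} D(U)={3,4,5,6,7}: V {3,4,5,6,7}->{3,4}; Z {3,4,5,6,7}->{3,4}; U {3,4,5,6,7}->{6,7}
So after constraint 1: D(Z)={3,4}, size = 2

Answer: 2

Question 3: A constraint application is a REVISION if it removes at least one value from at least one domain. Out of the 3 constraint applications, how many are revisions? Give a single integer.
Constraint 1 (V + Z = U) on D(V)={3,4,5,6,7} D(Z)={3,4,5,6,7} D(U)={3,4,5,6,7}: V {3,4,5,6,7}->{3,4}; Z {3,4,5,6,7}->{3,4}; U {3,4,5,6,7}->{6,7} => REVISION
Constraint 2 (Z < U) on D(Z)={3,4} D(U)={6,7}: no change => not a revision
Constraint 3 (X + U = V) on D(X)={3,5,6} D(U)={6,7} D(V)={3,4}: X {3,5,6}->{}; U {6,7}->{}; V {3,4}->{} => REVISION
Total revisions = 2

Answer: 2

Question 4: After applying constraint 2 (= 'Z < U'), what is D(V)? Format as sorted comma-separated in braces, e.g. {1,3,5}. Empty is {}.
Answer: {3,4}

Derivation:
Constraint 1 (V + Z = U) on D(V)={3,4,5,6,7} D(Z)={3,4,5,6,7} D(U)={3,4,5,6,7}: V {3,4,5,6,7}->{3,4}; Z {3,4,5,6,7}->{3,4}; U {3,4,5,6,7}->{6,7}
Constraint 2 (Z < U) on D(Z)={3,4} D(U)={6,7}: no change
So after constraint 2: D(V) = {3,4}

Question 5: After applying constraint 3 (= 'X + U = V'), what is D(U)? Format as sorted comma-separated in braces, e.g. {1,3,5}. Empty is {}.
Constraint 1 (V + Z = U) on D(V)={3,4,5,6,7} D(Z)={3,4,5,6,7} D(U)={3,4,5,6,7}: V {3,4,5,6,7}->{3,4}; Z {3,4,5,6,7}->{3,4}; U {3,4,5,6,7}->{6,7}
Constraint 2 (Z < U) on D(Z)={3,4} D(U)={6,7}: no change
Constraint 3 (X + U = V) on D(X)={3,5,6} D(U)={6,7} D(V)={3,4}: X {3,5,6}->{}; U {6,7}->{}; V {3,4}->{}
So after constraint 3: D(U) = {}

Answer: {}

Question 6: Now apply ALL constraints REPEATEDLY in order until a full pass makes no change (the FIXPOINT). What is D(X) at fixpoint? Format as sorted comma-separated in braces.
Answer: {}

Derivation:
pass 0 (initial): D(X)={3,5,6}
pass 1: U {3,4,5,6,7}->{}; V {3,4,5,6,7}->{}; X {3,5,6}->{}; Z {3,4,5,6,7}->{3,4}
pass 2: Z {3,4}->{}
pass 3: no change
Fixpoint after 3 passes: D(X) = {}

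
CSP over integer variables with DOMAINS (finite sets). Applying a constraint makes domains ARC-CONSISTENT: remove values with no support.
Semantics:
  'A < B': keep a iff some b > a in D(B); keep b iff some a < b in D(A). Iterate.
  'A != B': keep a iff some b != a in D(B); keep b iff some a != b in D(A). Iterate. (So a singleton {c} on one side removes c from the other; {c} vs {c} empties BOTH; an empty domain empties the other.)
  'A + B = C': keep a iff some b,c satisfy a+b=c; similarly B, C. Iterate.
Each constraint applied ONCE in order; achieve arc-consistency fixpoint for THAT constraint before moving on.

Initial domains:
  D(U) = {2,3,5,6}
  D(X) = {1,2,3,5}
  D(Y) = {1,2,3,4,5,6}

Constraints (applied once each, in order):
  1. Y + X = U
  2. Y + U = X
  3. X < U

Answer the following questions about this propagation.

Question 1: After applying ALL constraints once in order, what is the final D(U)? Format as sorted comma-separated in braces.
Answer: {}

Derivation:
Constraint 1 (Y + X = U) on D(Y)={1,2,3,4,5,6} D(X)={1,2,3,5} D(U)={2,3,5,6}: Y {1,2,3,4,5,6}->{1,2,3,4,5}
Constraint 2 (Y + U = X) on D(Y)={1,2,3,4,5} D(U)={2,3,5,6} D(X)={1,2,3,5}: Y {1,2,3,4,5}->{1,2,3}; U {2,3,5,6}->{2,3}; X {1,2,3,5}->{3,5}
Constraint 3 (X < U) on D(X)={3,5} D(U)={2,3}: X {3,5}->{}; U {2,3}->{}
So after all 3 constraints: D(U) = {}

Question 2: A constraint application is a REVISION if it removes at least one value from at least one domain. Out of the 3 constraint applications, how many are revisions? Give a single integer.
Constraint 1 (Y + X = U) on D(Y)={1,2,3,4,5,6} D(X)={1,2,3,5} D(U)={2,3,5,6}: Y {1,2,3,4,5,6}->{1,2,3,4,5} => REVISION
Constraint 2 (Y + U = X) on D(Y)={1,2,3,4,5} D(U)={2,3,5,6} D(X)={1,2,3,5}: Y {1,2,3,4,5}->{1,2,3}; U {2,3,5,6}->{2,3}; X {1,2,3,5}->{3,5} => REVISION
Constraint 3 (X < U) on D(X)={3,5} D(U)={2,3}: X {3,5}->{}; U {2,3}->{} => REVISION
Total revisions = 3

Answer: 3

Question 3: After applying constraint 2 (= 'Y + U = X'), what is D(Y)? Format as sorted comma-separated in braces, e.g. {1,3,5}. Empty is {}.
Constraint 1 (Y + X = U) on D(Y)={1,2,3,4,5,6} D(X)={1,2,3,5} D(U)={2,3,5,6}: Y {1,2,3,4,5,6}->{1,2,3,4,5}
Constraint 2 (Y + U = X) on D(Y)={1,2,3,4,5} D(U)={2,3,5,6} D(X)={1,2,3,5}: Y {1,2,3,4,5}->{1,2,3}; U {2,3,5,6}->{2,3}; X {1,2,3,5}->{3,5}
So after constraint 2: D(Y) = {1,2,3}

Answer: {1,2,3}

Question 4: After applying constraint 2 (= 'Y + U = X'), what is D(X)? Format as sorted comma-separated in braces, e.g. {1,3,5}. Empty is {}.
Constraint 1 (Y + X = U) on D(Y)={1,2,3,4,5,6} D(X)={1,2,3,5} D(U)={2,3,5,6}: Y {1,2,3,4,5,6}->{1,2,3,4,5}
Constraint 2 (Y + U = X) on D(Y)={1,2,3,4,5} D(U)={2,3,5,6} D(X)={1,2,3,5}: Y {1,2,3,4,5}->{1,2,3}; U {2,3,5,6}->{2,3}; X {1,2,3,5}->{3,5}
So after constraint 2: D(X) = {3,5}

Answer: {3,5}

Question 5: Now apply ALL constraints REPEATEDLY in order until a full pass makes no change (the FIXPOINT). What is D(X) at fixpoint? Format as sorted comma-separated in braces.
pass 0 (initial): D(X)={1,2,3,5}
pass 1: U {2,3,5,6}->{}; X {1,2,3,5}->{}; Y {1,2,3,4,5,6}->{1,2,3}
pass 2: Y {1,2,3}->{}
pass 3: no change
Fixpoint after 3 passes: D(X) = {}

Answer: {}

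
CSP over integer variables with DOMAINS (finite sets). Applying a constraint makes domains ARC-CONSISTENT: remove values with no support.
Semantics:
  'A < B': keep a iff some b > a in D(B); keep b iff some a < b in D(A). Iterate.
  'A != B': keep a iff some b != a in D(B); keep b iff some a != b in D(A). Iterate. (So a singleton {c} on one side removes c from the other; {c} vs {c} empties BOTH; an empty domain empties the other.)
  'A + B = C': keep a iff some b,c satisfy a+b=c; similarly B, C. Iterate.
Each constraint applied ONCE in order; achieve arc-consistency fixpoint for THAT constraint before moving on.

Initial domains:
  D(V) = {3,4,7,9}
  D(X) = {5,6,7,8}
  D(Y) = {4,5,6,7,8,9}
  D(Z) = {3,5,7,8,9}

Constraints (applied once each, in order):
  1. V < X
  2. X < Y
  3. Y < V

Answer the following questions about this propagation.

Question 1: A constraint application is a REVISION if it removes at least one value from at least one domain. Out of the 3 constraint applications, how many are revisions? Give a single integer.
Constraint 1 (V < X) on D(V)={3,4,7,9} D(X)={5,6,7,8}: V {3,4,7,9}->{3,4,7} => REVISION
Constraint 2 (X < Y) on D(X)={5,6,7,8} D(Y)={4,5,6,7,8,9}: Y {4,5,6,7,8,9}->{6,7,8,9} => REVISION
Constraint 3 (Y < V) on D(Y)={6,7,8,9} D(V)={3,4,7}: Y {6,7,8,9}->{6}; V {3,4,7}->{7} => REVISION
Total revisions = 3

Answer: 3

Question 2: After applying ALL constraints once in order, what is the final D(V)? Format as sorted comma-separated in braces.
Constraint 1 (V < X) on D(V)={3,4,7,9} D(X)={5,6,7,8}: V {3,4,7,9}->{3,4,7}
Constraint 2 (X < Y) on D(X)={5,6,7,8} D(Y)={4,5,6,7,8,9}: Y {4,5,6,7,8,9}->{6,7,8,9}
Constraint 3 (Y < V) on D(Y)={6,7,8,9} D(V)={3,4,7}: Y {6,7,8,9}->{6}; V {3,4,7}->{7}
So after all 3 constraints: D(V) = {7}

Answer: {7}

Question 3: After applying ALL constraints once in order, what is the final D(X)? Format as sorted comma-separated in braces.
Answer: {5,6,7,8}

Derivation:
Constraint 1 (V < X) on D(V)={3,4,7,9} D(X)={5,6,7,8}: V {3,4,7,9}->{3,4,7}
Constraint 2 (X < Y) on D(X)={5,6,7,8} D(Y)={4,5,6,7,8,9}: Y {4,5,6,7,8,9}->{6,7,8,9}
Constraint 3 (Y < V) on D(Y)={6,7,8,9} D(V)={3,4,7}: Y {6,7,8,9}->{6}; V {3,4,7}->{7}
So after all 3 constraints: D(X) = {5,6,7,8}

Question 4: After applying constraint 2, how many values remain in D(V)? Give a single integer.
Constraint 1 (V < X) on D(V)={3,4,7,9} D(X)={5,6,7,8}: V {3,4,7,9}->{3,4,7}
Constraint 2 (X < Y) on D(X)={5,6,7,8} D(Y)={4,5,6,7,8,9}: Y {4,5,6,7,8,9}->{6,7,8,9}
So after constraint 2: D(V)={3,4,7}, size = 3

Answer: 3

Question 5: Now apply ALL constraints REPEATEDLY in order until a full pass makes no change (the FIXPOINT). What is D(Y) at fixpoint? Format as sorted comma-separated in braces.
Answer: {}

Derivation:
pass 0 (initial): D(Y)={4,5,6,7,8,9}
pass 1: V {3,4,7,9}->{7}; Y {4,5,6,7,8,9}->{6}
pass 2: V {7}->{}; X {5,6,7,8}->{}; Y {6}->{}
pass 3: no change
Fixpoint after 3 passes: D(Y) = {}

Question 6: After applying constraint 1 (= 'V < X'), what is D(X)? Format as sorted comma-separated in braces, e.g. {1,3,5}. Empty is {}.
Answer: {5,6,7,8}

Derivation:
Constraint 1 (V < X) on D(V)={3,4,7,9} D(X)={5,6,7,8}: V {3,4,7,9}->{3,4,7}
So after constraint 1: D(X) = {5,6,7,8}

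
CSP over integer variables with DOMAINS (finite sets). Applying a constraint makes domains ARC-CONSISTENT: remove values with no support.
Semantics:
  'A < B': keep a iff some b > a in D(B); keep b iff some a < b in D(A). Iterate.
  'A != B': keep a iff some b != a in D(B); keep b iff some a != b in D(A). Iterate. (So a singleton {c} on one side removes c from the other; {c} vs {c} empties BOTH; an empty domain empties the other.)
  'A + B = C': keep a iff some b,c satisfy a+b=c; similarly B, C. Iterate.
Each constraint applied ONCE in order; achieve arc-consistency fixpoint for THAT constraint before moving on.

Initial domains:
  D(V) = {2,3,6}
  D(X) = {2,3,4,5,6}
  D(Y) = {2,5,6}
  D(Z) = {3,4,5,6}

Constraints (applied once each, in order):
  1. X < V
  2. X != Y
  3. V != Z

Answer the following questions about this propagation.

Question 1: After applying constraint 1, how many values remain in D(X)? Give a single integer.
Answer: 4

Derivation:
Constraint 1 (X < V) on D(X)={2,3,4,5,6} D(V)={2,3,6}: X {2,3,4,5,6}->{2,3,4,5}; V {2,3,6}->{3,6}
So after constraint 1: D(X)={2,3,4,5}, size = 4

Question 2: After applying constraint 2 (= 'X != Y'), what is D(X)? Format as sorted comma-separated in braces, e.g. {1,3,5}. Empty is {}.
Constraint 1 (X < V) on D(X)={2,3,4,5,6} D(V)={2,3,6}: X {2,3,4,5,6}->{2,3,4,5}; V {2,3,6}->{3,6}
Constraint 2 (X != Y) on D(X)={2,3,4,5} D(Y)={2,5,6}: no change
So after constraint 2: D(X) = {2,3,4,5}

Answer: {2,3,4,5}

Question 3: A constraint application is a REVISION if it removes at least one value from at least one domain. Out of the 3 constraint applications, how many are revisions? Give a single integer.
Constraint 1 (X < V) on D(X)={2,3,4,5,6} D(V)={2,3,6}: X {2,3,4,5,6}->{2,3,4,5}; V {2,3,6}->{3,6} => REVISION
Constraint 2 (X != Y) on D(X)={2,3,4,5} D(Y)={2,5,6}: no change => not a revision
Constraint 3 (V != Z) on D(V)={3,6} D(Z)={3,4,5,6}: no change => not a revision
Total revisions = 1

Answer: 1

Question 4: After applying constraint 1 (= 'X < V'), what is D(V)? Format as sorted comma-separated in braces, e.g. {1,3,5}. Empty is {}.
Answer: {3,6}

Derivation:
Constraint 1 (X < V) on D(X)={2,3,4,5,6} D(V)={2,3,6}: X {2,3,4,5,6}->{2,3,4,5}; V {2,3,6}->{3,6}
So after constraint 1: D(V) = {3,6}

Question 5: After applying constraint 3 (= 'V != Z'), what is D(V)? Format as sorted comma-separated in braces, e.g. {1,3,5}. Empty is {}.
Constraint 1 (X < V) on D(X)={2,3,4,5,6} D(V)={2,3,6}: X {2,3,4,5,6}->{2,3,4,5}; V {2,3,6}->{3,6}
Constraint 2 (X != Y) on D(X)={2,3,4,5} D(Y)={2,5,6}: no change
Constraint 3 (V != Z) on D(V)={3,6} D(Z)={3,4,5,6}: no change
So after constraint 3: D(V) = {3,6}

Answer: {3,6}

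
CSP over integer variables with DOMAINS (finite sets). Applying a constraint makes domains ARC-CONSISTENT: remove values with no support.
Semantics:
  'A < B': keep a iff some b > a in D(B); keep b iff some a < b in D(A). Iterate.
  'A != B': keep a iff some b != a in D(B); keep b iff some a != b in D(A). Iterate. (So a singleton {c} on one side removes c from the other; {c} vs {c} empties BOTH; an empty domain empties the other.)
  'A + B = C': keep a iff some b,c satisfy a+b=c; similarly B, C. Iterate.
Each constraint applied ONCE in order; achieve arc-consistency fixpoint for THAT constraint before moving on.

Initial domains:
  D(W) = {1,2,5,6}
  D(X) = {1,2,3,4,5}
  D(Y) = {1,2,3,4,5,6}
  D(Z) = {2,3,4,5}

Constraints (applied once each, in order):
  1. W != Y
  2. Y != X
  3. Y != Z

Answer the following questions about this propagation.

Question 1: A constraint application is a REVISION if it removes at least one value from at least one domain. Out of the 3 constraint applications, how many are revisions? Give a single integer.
Constraint 1 (W != Y) on D(W)={1,2,5,6} D(Y)={1,2,3,4,5,6}: no change => not a revision
Constraint 2 (Y != X) on D(Y)={1,2,3,4,5,6} D(X)={1,2,3,4,5}: no change => not a revision
Constraint 3 (Y != Z) on D(Y)={1,2,3,4,5,6} D(Z)={2,3,4,5}: no change => not a revision
Total revisions = 0

Answer: 0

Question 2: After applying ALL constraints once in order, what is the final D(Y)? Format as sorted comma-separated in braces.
Constraint 1 (W != Y) on D(W)={1,2,5,6} D(Y)={1,2,3,4,5,6}: no change
Constraint 2 (Y != X) on D(Y)={1,2,3,4,5,6} D(X)={1,2,3,4,5}: no change
Constraint 3 (Y != Z) on D(Y)={1,2,3,4,5,6} D(Z)={2,3,4,5}: no change
So after all 3 constraints: D(Y) = {1,2,3,4,5,6}

Answer: {1,2,3,4,5,6}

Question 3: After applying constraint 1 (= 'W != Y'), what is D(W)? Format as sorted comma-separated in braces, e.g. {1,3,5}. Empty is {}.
Constraint 1 (W != Y) on D(W)={1,2,5,6} D(Y)={1,2,3,4,5,6}: no change
So after constraint 1: D(W) = {1,2,5,6}

Answer: {1,2,5,6}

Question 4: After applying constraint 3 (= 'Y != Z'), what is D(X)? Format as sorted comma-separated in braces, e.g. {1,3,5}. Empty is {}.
Constraint 1 (W != Y) on D(W)={1,2,5,6} D(Y)={1,2,3,4,5,6}: no change
Constraint 2 (Y != X) on D(Y)={1,2,3,4,5,6} D(X)={1,2,3,4,5}: no change
Constraint 3 (Y != Z) on D(Y)={1,2,3,4,5,6} D(Z)={2,3,4,5}: no change
So after constraint 3: D(X) = {1,2,3,4,5}

Answer: {1,2,3,4,5}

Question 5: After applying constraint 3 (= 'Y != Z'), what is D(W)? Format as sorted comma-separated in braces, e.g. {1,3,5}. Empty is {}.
Constraint 1 (W != Y) on D(W)={1,2,5,6} D(Y)={1,2,3,4,5,6}: no change
Constraint 2 (Y != X) on D(Y)={1,2,3,4,5,6} D(X)={1,2,3,4,5}: no change
Constraint 3 (Y != Z) on D(Y)={1,2,3,4,5,6} D(Z)={2,3,4,5}: no change
So after constraint 3: D(W) = {1,2,5,6}

Answer: {1,2,5,6}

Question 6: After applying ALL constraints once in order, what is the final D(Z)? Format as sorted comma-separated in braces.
Constraint 1 (W != Y) on D(W)={1,2,5,6} D(Y)={1,2,3,4,5,6}: no change
Constraint 2 (Y != X) on D(Y)={1,2,3,4,5,6} D(X)={1,2,3,4,5}: no change
Constraint 3 (Y != Z) on D(Y)={1,2,3,4,5,6} D(Z)={2,3,4,5}: no change
So after all 3 constraints: D(Z) = {2,3,4,5}

Answer: {2,3,4,5}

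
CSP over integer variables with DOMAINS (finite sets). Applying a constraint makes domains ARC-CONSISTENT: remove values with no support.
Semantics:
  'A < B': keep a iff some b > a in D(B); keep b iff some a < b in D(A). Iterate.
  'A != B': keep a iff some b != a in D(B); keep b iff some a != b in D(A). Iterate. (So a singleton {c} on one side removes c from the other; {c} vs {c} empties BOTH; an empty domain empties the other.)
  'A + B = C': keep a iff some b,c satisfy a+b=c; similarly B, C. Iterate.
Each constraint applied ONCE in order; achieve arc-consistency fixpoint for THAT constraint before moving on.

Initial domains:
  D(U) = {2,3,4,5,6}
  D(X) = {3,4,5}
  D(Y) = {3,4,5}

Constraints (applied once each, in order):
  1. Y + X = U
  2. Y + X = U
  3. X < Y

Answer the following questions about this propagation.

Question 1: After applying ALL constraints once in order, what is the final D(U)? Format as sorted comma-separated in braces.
Answer: {6}

Derivation:
Constraint 1 (Y + X = U) on D(Y)={3,4,5} D(X)={3,4,5} D(U)={2,3,4,5,6}: Y {3,4,5}->{3}; X {3,4,5}->{3}; U {2,3,4,5,6}->{6}
Constraint 2 (Y + X = U) on D(Y)={3} D(X)={3} D(U)={6}: no change
Constraint 3 (X < Y) on D(X)={3} D(Y)={3}: X {3}->{}; Y {3}->{}
So after all 3 constraints: D(U) = {6}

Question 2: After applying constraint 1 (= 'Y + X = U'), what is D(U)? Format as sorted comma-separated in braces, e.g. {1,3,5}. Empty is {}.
Constraint 1 (Y + X = U) on D(Y)={3,4,5} D(X)={3,4,5} D(U)={2,3,4,5,6}: Y {3,4,5}->{3}; X {3,4,5}->{3}; U {2,3,4,5,6}->{6}
So after constraint 1: D(U) = {6}

Answer: {6}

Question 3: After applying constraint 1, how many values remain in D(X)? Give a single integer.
Constraint 1 (Y + X = U) on D(Y)={3,4,5} D(X)={3,4,5} D(U)={2,3,4,5,6}: Y {3,4,5}->{3}; X {3,4,5}->{3}; U {2,3,4,5,6}->{6}
So after constraint 1: D(X)={3}, size = 1

Answer: 1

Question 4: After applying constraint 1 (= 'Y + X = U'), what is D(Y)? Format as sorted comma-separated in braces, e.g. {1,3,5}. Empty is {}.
Answer: {3}

Derivation:
Constraint 1 (Y + X = U) on D(Y)={3,4,5} D(X)={3,4,5} D(U)={2,3,4,5,6}: Y {3,4,5}->{3}; X {3,4,5}->{3}; U {2,3,4,5,6}->{6}
So after constraint 1: D(Y) = {3}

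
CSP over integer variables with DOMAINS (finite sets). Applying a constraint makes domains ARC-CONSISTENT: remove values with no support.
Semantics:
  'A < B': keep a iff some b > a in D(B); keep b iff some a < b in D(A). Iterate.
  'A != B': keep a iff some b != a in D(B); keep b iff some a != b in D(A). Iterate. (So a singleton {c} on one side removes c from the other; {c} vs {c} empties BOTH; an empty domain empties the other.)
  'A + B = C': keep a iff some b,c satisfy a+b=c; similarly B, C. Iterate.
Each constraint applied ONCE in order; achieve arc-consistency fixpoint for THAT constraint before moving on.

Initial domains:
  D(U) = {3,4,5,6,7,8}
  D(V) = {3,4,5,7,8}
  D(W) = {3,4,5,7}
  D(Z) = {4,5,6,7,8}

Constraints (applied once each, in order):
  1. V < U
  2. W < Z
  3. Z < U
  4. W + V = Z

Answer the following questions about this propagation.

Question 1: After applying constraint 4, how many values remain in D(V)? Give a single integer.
Constraint 1 (V < U) on D(V)={3,4,5,7,8} D(U)={3,4,5,6,7,8}: V {3,4,5,7,8}->{3,4,5,7}; U {3,4,5,6,7,8}->{4,5,6,7,8}
Constraint 2 (W < Z) on D(W)={3,4,5,7} D(Z)={4,5,6,7,8}: no change
Constraint 3 (Z < U) on D(Z)={4,5,6,7,8} D(U)={4,5,6,7,8}: Z {4,5,6,7,8}->{4,5,6,7}; U {4,5,6,7,8}->{5,6,7,8}
Constraint 4 (W + V = Z) on D(W)={3,4,5,7} D(V)={3,4,5,7} D(Z)={4,5,6,7}: W {3,4,5,7}->{3,4}; V {3,4,5,7}->{3,4}; Z {4,5,6,7}->{6,7}
So after constraint 4: D(V)={3,4}, size = 2

Answer: 2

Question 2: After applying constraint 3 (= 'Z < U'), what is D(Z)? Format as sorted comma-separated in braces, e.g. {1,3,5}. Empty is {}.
Constraint 1 (V < U) on D(V)={3,4,5,7,8} D(U)={3,4,5,6,7,8}: V {3,4,5,7,8}->{3,4,5,7}; U {3,4,5,6,7,8}->{4,5,6,7,8}
Constraint 2 (W < Z) on D(W)={3,4,5,7} D(Z)={4,5,6,7,8}: no change
Constraint 3 (Z < U) on D(Z)={4,5,6,7,8} D(U)={4,5,6,7,8}: Z {4,5,6,7,8}->{4,5,6,7}; U {4,5,6,7,8}->{5,6,7,8}
So after constraint 3: D(Z) = {4,5,6,7}

Answer: {4,5,6,7}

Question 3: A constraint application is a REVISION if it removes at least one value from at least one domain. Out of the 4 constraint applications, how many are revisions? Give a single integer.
Constraint 1 (V < U) on D(V)={3,4,5,7,8} D(U)={3,4,5,6,7,8}: V {3,4,5,7,8}->{3,4,5,7}; U {3,4,5,6,7,8}->{4,5,6,7,8} => REVISION
Constraint 2 (W < Z) on D(W)={3,4,5,7} D(Z)={4,5,6,7,8}: no change => not a revision
Constraint 3 (Z < U) on D(Z)={4,5,6,7,8} D(U)={4,5,6,7,8}: Z {4,5,6,7,8}->{4,5,6,7}; U {4,5,6,7,8}->{5,6,7,8} => REVISION
Constraint 4 (W + V = Z) on D(W)={3,4,5,7} D(V)={3,4,5,7} D(Z)={4,5,6,7}: W {3,4,5,7}->{3,4}; V {3,4,5,7}->{3,4}; Z {4,5,6,7}->{6,7} => REVISION
Total revisions = 3

Answer: 3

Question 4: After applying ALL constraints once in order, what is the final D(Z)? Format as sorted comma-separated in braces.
Answer: {6,7}

Derivation:
Constraint 1 (V < U) on D(V)={3,4,5,7,8} D(U)={3,4,5,6,7,8}: V {3,4,5,7,8}->{3,4,5,7}; U {3,4,5,6,7,8}->{4,5,6,7,8}
Constraint 2 (W < Z) on D(W)={3,4,5,7} D(Z)={4,5,6,7,8}: no change
Constraint 3 (Z < U) on D(Z)={4,5,6,7,8} D(U)={4,5,6,7,8}: Z {4,5,6,7,8}->{4,5,6,7}; U {4,5,6,7,8}->{5,6,7,8}
Constraint 4 (W + V = Z) on D(W)={3,4,5,7} D(V)={3,4,5,7} D(Z)={4,5,6,7}: W {3,4,5,7}->{3,4}; V {3,4,5,7}->{3,4}; Z {4,5,6,7}->{6,7}
So after all 4 constraints: D(Z) = {6,7}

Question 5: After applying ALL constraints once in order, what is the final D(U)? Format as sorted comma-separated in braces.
Answer: {5,6,7,8}

Derivation:
Constraint 1 (V < U) on D(V)={3,4,5,7,8} D(U)={3,4,5,6,7,8}: V {3,4,5,7,8}->{3,4,5,7}; U {3,4,5,6,7,8}->{4,5,6,7,8}
Constraint 2 (W < Z) on D(W)={3,4,5,7} D(Z)={4,5,6,7,8}: no change
Constraint 3 (Z < U) on D(Z)={4,5,6,7,8} D(U)={4,5,6,7,8}: Z {4,5,6,7,8}->{4,5,6,7}; U {4,5,6,7,8}->{5,6,7,8}
Constraint 4 (W + V = Z) on D(W)={3,4,5,7} D(V)={3,4,5,7} D(Z)={4,5,6,7}: W {3,4,5,7}->{3,4}; V {3,4,5,7}->{3,4}; Z {4,5,6,7}->{6,7}
So after all 4 constraints: D(U) = {5,6,7,8}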